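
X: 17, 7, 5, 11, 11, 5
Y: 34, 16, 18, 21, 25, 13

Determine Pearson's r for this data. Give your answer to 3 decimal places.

n = 6, ΣX = 56, ΣY = 127, ΣX² = 630, ΣY² = 2971, ΣXY = 1351
nΣXY − ΣXΣY = 8106 − 7112 = 994
nΣX² − (ΣX)² = 3780 − 3136 = 644; nΣY² − (ΣY)² = 17826 − 16129 = 1697
r = 994 / √(644 × 1697) = 994 / 1045.4033 ≈ 0.951

0.951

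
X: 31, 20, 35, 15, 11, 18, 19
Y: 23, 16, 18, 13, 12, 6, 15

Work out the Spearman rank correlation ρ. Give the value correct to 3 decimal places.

0.857

Rank X: 6, 5, 7, 2, 1, 3, 4
Rank Y: 7, 5, 6, 3, 2, 1, 4
d = rank(X) − rank(Y): -1, 0, 1, -1, -1, 2, 0; Σd² = 8
ρ = 1 − 6Σd² / [n(n²−1)] = 1 − 6×8 / (7×48) = 1 − 48/336 ≈ 0.857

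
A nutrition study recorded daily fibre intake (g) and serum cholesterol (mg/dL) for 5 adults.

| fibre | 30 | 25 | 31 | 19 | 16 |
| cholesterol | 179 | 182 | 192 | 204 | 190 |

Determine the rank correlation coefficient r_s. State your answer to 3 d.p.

-0.200

Rank fibre: 4, 3, 5, 2, 1
Rank cholesterol: 1, 2, 4, 5, 3
d = rank(fibre) − rank(cholesterol): 3, 1, 1, -3, -2; Σd² = 24
ρ = 1 − 6Σd² / [n(n²−1)] = 1 − 6×24 / (5×24) = 1 − 144/120 ≈ -0.200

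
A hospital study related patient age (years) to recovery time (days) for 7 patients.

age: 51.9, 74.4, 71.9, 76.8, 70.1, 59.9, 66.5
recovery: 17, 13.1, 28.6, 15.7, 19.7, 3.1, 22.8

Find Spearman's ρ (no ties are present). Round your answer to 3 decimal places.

0.000

Rank age: 1, 6, 5, 7, 4, 2, 3
Rank recovery: 4, 2, 7, 3, 5, 1, 6
d = rank(age) − rank(recovery): -3, 4, -2, 4, -1, 1, -3; Σd² = 56
ρ = 1 − 6Σd² / [n(n²−1)] = 1 − 6×56 / (7×48) = 1 − 336/336 ≈ 0.000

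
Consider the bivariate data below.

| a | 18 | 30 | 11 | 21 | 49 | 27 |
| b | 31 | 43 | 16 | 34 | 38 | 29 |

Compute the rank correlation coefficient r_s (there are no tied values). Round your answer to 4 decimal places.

Rank a: 2, 5, 1, 3, 6, 4
Rank b: 3, 6, 1, 4, 5, 2
d = rank(a) − rank(b): -1, -1, 0, -1, 1, 2; Σd² = 8
ρ = 1 − 6Σd² / [n(n²−1)] = 1 − 6×8 / (6×35) = 1 − 48/210 ≈ 0.7714

0.7714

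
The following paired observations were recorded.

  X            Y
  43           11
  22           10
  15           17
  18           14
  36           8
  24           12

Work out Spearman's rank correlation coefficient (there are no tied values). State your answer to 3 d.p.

Rank X: 6, 3, 1, 2, 5, 4
Rank Y: 3, 2, 6, 5, 1, 4
d = rank(X) − rank(Y): 3, 1, -5, -3, 4, 0; Σd² = 60
ρ = 1 − 6Σd² / [n(n²−1)] = 1 − 6×60 / (6×35) = 1 − 360/210 ≈ -0.714

-0.714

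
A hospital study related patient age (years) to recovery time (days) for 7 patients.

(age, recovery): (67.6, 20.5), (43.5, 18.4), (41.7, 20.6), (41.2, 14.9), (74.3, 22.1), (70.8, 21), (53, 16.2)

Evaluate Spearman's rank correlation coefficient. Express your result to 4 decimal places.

Rank age: 5, 3, 2, 1, 7, 6, 4
Rank recovery: 4, 3, 5, 1, 7, 6, 2
d = rank(age) − rank(recovery): 1, 0, -3, 0, 0, 0, 2; Σd² = 14
ρ = 1 − 6Σd² / [n(n²−1)] = 1 − 6×14 / (7×48) = 1 − 84/336 ≈ 0.7500

0.7500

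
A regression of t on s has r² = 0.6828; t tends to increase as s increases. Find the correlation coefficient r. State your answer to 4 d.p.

|r| = √0.6828 = 0.8263
The association is positive, so r = 0.8263.

0.8263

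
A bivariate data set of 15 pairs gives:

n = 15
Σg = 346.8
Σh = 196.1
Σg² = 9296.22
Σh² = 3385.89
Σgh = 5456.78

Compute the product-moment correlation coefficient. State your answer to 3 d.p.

r = (nΣgh − ΣgΣh) / √[(nΣg² − (Σg)²)(nΣh² − (Σh)²)]
Numerator: 15×5456.78 − 346.8×196.1 = 13844.22
Denominator: √[(139443.3 − 120270.24)(50788.35 − 38455.21)] = √[19173.06 × 12333.14] = 15377.3871
r = 13844.22 / 15377.3871 ≈ 0.900

0.900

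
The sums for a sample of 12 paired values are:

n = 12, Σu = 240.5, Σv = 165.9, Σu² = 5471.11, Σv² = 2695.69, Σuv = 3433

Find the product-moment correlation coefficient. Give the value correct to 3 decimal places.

r = (nΣuv − ΣuΣv) / √[(nΣu² − (Σu)²)(nΣv² − (Σv)²)]
Numerator: 12×3433 − 240.5×165.9 = 1297.05
Denominator: √[(65653.32 − 57840.25)(32348.28 − 27522.81)] = √[7813.07 × 4825.47] = 6140.1738
r = 1297.05 / 6140.1738 ≈ 0.211

0.211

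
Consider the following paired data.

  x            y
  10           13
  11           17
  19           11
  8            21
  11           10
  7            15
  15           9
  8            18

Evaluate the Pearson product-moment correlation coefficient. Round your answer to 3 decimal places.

n = 8, Σx = 89, Σy = 114, Σx² = 1105, Σy² = 1750, Σxy = 1188
nΣxy − ΣxΣy = 9504 − 10146 = -642
nΣx² − (Σx)² = 8840 − 7921 = 919; nΣy² − (Σy)² = 14000 − 12996 = 1004
r = -642 / √(919 × 1004) = -642 / 960.5603 ≈ -0.668

-0.668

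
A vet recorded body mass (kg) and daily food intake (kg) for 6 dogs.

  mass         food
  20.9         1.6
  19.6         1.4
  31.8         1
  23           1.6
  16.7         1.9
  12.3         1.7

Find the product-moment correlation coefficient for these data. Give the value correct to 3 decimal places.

n = 6, Σx = 124.3, Σy = 9.2, Σx² = 2791.39, Σy² = 14.58, Σxy = 182.12
nΣxy − ΣxΣy = 1092.72 − 1143.56 = -50.84
nΣx² − (Σx)² = 16748.34 − 15450.49 = 1297.85; nΣy² − (Σy)² = 87.48 − 84.64 = 2.84
r = -50.84 / √(1297.85 × 2.84) = -50.84 / 60.7116 ≈ -0.837

-0.837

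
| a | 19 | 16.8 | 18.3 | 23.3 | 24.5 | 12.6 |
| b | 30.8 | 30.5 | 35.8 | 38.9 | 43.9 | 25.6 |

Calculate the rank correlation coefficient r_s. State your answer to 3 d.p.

Rank a: 4, 2, 3, 5, 6, 1
Rank b: 3, 2, 4, 5, 6, 1
d = rank(a) − rank(b): 1, 0, -1, 0, 0, 0; Σd² = 2
ρ = 1 − 6Σd² / [n(n²−1)] = 1 − 6×2 / (6×35) = 1 − 12/210 ≈ 0.943

0.943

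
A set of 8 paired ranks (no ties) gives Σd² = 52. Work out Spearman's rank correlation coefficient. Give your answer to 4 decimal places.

ρ = 1 − 6Σd² / [n(n²−1)] = 1 − 6×52 / (8×63)
  = 1 − 312/504 = 1 − 0.61905 ≈ 0.3810

0.3810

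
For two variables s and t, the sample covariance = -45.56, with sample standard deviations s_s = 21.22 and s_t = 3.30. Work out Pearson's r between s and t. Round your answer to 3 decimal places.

r = Cov(s,t) / (s_s · s_t) = -45.56 / (21.22 × 3.30)
  = -45.56 / 70.0260 ≈ -0.651

-0.651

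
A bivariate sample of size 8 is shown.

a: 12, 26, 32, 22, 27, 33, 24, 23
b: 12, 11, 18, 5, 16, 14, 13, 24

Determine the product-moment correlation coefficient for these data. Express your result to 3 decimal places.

n = 8, Σa = 199, Σb = 113, Σa² = 5251, Σb² = 1811, Σab = 2874
nΣab − ΣaΣb = 22992 − 22487 = 505
nΣa² − (Σa)² = 42008 − 39601 = 2407; nΣb² − (Σb)² = 14488 − 12769 = 1719
r = 505 / √(2407 × 1719) = 505 / 2034.1173 ≈ 0.248

0.248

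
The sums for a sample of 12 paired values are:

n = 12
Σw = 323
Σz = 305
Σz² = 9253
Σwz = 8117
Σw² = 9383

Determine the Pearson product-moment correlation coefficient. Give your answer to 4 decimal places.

r = (nΣwz − ΣwΣz) / √[(nΣw² − (Σw)²)(nΣz² − (Σz)²)]
Numerator: 12×8117 − 323×305 = -1111
Denominator: √[(112596 − 104329)(111036 − 93025)] = √[8267 × 18011] = 12202.3333
r = -1111 / 12202.3333 ≈ -0.0910

-0.0910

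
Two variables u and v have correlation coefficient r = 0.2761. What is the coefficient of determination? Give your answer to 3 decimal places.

r² = (0.2761)² = 0.076

0.076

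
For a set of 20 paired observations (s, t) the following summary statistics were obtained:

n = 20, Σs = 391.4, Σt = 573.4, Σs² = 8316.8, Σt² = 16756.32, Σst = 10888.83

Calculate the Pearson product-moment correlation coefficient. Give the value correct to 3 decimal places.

-0.729

r = (nΣst − ΣsΣt) / √[(nΣs² − (Σs)²)(nΣt² − (Σt)²)]
Numerator: 20×10888.83 − 391.4×573.4 = -6652.16
Denominator: √[(166336 − 153193.96)(335126.4 − 328787.56)] = √[13142.04 × 6338.84] = 9127.1731
r = -6652.16 / 9127.1731 ≈ -0.729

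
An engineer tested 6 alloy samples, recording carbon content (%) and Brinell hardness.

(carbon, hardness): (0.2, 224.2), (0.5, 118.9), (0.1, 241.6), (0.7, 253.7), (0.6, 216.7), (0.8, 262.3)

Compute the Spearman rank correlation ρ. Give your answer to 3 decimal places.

0.486

Rank carbon: 2, 3, 1, 5, 4, 6
Rank hardness: 3, 1, 4, 5, 2, 6
d = rank(carbon) − rank(hardness): -1, 2, -3, 0, 2, 0; Σd² = 18
ρ = 1 − 6Σd² / [n(n²−1)] = 1 − 6×18 / (6×35) = 1 − 108/210 ≈ 0.486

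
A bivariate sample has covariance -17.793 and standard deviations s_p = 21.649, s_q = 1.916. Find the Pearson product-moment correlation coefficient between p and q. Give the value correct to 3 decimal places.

r = Cov(p,q) / (s_p · s_q) = -17.793 / (21.649 × 1.916)
  = -17.793 / 41.4795 ≈ -0.429

-0.429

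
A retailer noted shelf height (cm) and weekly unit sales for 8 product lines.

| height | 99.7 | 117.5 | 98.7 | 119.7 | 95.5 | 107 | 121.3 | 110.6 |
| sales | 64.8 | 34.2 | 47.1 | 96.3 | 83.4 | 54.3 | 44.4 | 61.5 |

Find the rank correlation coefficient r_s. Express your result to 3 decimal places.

Rank height: 3, 6, 2, 7, 1, 4, 8, 5
Rank sales: 6, 1, 3, 8, 7, 4, 2, 5
d = rank(height) − rank(sales): -3, 5, -1, -1, -6, 0, 6, 0; Σd² = 108
ρ = 1 − 6Σd² / [n(n²−1)] = 1 − 6×108 / (8×63) = 1 − 648/504 ≈ -0.286

-0.286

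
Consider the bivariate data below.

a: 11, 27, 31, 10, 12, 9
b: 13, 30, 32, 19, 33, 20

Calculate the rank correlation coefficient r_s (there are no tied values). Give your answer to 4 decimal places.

0.6000

Rank a: 3, 5, 6, 2, 4, 1
Rank b: 1, 4, 5, 2, 6, 3
d = rank(a) − rank(b): 2, 1, 1, 0, -2, -2; Σd² = 14
ρ = 1 − 6Σd² / [n(n²−1)] = 1 − 6×14 / (6×35) = 1 − 84/210 ≈ 0.6000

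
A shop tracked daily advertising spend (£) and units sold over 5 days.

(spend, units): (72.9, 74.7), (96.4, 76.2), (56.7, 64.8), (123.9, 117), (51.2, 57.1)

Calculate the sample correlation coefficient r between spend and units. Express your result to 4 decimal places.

n = 5, Σx = 401.1, Σy = 389.8, Σx² = 35794.91, Σy² = 32534.98, Σxy = 33885.29
nΣxy − ΣxΣy = 169426.45 − 156348.78 = 13077.67
nΣx² − (Σx)² = 178974.55 − 160881.21 = 18093.34; nΣy² − (Σy)² = 162674.9 − 151944.04 = 10730.86
r = 13077.67 / √(18093.34 × 10730.86) = 13077.67 / 13934.0266 ≈ 0.9385

0.9385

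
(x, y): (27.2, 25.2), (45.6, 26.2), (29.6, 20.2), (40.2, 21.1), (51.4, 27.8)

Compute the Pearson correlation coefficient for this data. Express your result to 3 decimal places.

n = 5, Σx = 194, Σy = 120.5, Σx² = 7953.36, Σy² = 2947.57, Σxy = 4755.22
nΣxy − ΣxΣy = 23776.1 − 23377 = 399.1
nΣx² − (Σx)² = 39766.8 − 37636 = 2130.8; nΣy² − (Σy)² = 14737.85 − 14520.25 = 217.6
r = 399.1 / √(2130.8 × 217.6) = 399.1 / 680.9274 ≈ 0.586

0.586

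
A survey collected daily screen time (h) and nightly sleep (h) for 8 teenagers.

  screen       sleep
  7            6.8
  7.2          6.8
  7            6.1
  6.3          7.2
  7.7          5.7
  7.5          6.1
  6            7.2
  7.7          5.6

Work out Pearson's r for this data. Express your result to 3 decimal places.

n = 8, Σx = 56.4, Σy = 51.5, Σx² = 400.36, Σy² = 334.43, Σxy = 360.58
nΣxy − ΣxΣy = 2884.64 − 2904.6 = -19.96
nΣx² − (Σx)² = 3202.88 − 3180.96 = 21.92; nΣy² − (Σy)² = 2675.44 − 2652.25 = 23.19
r = -19.96 / √(21.92 × 23.19) = -19.96 / 22.5461 ≈ -0.885

-0.885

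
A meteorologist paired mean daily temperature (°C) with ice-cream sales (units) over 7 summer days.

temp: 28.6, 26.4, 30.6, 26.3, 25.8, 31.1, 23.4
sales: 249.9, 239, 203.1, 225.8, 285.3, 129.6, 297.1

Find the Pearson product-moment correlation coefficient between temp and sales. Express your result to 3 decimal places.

n = 7, Σx = 192.2, Σy = 1629.8, Σx² = 5323.38, Σy² = 398266.92, Σxy = 43953.58
nΣxy − ΣxΣy = 307675.06 − 313247.56 = -5572.5
nΣx² − (Σx)² = 37263.66 − 36940.84 = 322.82; nΣy² − (Σy)² = 2787868.44 − 2656248.04 = 131620.4
r = -5572.5 / √(322.82 × 131620.4) = -5572.5 / 6518.4122 ≈ -0.855

-0.855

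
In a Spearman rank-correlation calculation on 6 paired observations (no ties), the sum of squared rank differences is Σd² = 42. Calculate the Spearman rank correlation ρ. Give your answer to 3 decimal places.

-0.200

ρ = 1 − 6Σd² / [n(n²−1)] = 1 − 6×42 / (6×35)
  = 1 − 252/210 = 1 − 1.2000 ≈ -0.200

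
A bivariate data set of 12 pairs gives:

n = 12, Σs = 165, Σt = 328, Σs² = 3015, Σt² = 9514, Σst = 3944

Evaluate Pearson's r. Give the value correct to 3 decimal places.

-0.885

r = (nΣst − ΣsΣt) / √[(nΣs² − (Σs)²)(nΣt² − (Σt)²)]
Numerator: 12×3944 − 165×328 = -6792
Denominator: √[(36180 − 27225)(114168 − 107584)] = √[8955 × 6584] = 7678.5233
r = -6792 / 7678.5233 ≈ -0.885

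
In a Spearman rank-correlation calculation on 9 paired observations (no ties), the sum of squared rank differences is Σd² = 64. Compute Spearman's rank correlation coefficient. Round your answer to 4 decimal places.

0.4667

ρ = 1 − 6Σd² / [n(n²−1)] = 1 − 6×64 / (9×80)
  = 1 − 384/720 = 1 − 0.53333 ≈ 0.4667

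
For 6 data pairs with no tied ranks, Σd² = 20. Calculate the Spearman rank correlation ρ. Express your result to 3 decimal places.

0.429

ρ = 1 − 6Σd² / [n(n²−1)] = 1 − 6×20 / (6×35)
  = 1 − 120/210 = 1 − 0.5714 ≈ 0.429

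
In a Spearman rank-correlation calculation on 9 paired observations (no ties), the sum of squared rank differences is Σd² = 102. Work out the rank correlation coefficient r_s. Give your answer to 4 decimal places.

ρ = 1 − 6Σd² / [n(n²−1)] = 1 − 6×102 / (9×80)
  = 1 − 612/720 = 1 − 0.85000 ≈ 0.1500

0.1500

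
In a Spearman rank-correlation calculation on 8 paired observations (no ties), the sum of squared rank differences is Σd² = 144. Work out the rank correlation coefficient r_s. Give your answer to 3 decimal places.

ρ = 1 − 6Σd² / [n(n²−1)] = 1 − 6×144 / (8×63)
  = 1 − 864/504 = 1 − 1.7143 ≈ -0.714

-0.714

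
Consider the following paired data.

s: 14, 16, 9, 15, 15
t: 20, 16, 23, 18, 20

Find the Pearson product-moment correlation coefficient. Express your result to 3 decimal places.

-0.884

n = 5, Σs = 69, Σt = 97, Σs² = 983, Σt² = 1909, Σst = 1313
nΣst − ΣsΣt = 6565 − 6693 = -128
nΣs² − (Σs)² = 4915 − 4761 = 154; nΣt² − (Σt)² = 9545 − 9409 = 136
r = -128 / √(154 × 136) = -128 / 144.7204 ≈ -0.884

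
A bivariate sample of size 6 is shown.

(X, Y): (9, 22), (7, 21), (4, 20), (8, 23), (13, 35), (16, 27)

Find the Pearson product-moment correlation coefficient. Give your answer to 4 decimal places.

n = 6, ΣX = 57, ΣY = 148, ΣX² = 635, ΣY² = 3808, ΣXY = 1496
nΣXY − ΣXΣY = 8976 − 8436 = 540
nΣX² − (ΣX)² = 3810 − 3249 = 561; nΣY² − (ΣY)² = 22848 − 21904 = 944
r = 540 / √(561 × 944) = 540 / 727.7252 ≈ 0.7420

0.7420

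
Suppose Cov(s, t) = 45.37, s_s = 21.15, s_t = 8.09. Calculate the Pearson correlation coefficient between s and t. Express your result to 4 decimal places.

r = Cov(s,t) / (s_s · s_t) = 45.37 / (21.15 × 8.09)
  = 45.37 / 171.1035 ≈ 0.2652

0.2652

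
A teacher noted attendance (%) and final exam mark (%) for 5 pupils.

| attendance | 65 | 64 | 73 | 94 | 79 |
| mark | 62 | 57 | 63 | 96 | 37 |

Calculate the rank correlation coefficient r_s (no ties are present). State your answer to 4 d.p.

0.4000

Rank attendance: 2, 1, 3, 5, 4
Rank mark: 3, 2, 4, 5, 1
d = rank(attendance) − rank(mark): -1, -1, -1, 0, 3; Σd² = 12
ρ = 1 − 6Σd² / [n(n²−1)] = 1 − 6×12 / (5×24) = 1 − 72/120 ≈ 0.4000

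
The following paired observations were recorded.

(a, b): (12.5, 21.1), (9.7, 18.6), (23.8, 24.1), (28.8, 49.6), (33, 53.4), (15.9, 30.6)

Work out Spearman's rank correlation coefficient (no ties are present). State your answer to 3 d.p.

Rank a: 2, 1, 4, 5, 6, 3
Rank b: 2, 1, 3, 5, 6, 4
d = rank(a) − rank(b): 0, 0, 1, 0, 0, -1; Σd² = 2
ρ = 1 − 6Σd² / [n(n²−1)] = 1 − 6×2 / (6×35) = 1 − 12/210 ≈ 0.943

0.943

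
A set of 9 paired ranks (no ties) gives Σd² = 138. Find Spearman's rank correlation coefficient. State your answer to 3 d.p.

-0.150

ρ = 1 − 6Σd² / [n(n²−1)] = 1 − 6×138 / (9×80)
  = 1 − 828/720 = 1 − 1.1500 ≈ -0.150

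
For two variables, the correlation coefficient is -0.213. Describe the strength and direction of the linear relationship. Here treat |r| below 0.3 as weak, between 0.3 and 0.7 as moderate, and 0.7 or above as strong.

weak negative

r = -0.213 < 0 so the relationship is negative.
|r| = 0.213, which falls in the weak range.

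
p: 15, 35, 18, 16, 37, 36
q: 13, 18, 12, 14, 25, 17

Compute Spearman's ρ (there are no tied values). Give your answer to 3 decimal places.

0.771

Rank p: 1, 4, 3, 2, 6, 5
Rank q: 2, 5, 1, 3, 6, 4
d = rank(p) − rank(q): -1, -1, 2, -1, 0, 1; Σd² = 8
ρ = 1 − 6Σd² / [n(n²−1)] = 1 − 6×8 / (6×35) = 1 − 48/210 ≈ 0.771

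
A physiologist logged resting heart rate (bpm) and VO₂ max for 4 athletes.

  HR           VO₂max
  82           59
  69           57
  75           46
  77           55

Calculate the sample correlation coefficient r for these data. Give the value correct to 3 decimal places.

n = 4, Σx = 303, Σy = 217, Σx² = 23039, Σy² = 11871, Σxy = 16456
nΣxy − ΣxΣy = 65824 − 65751 = 73
nΣx² − (Σx)² = 92156 − 91809 = 347; nΣy² − (Σy)² = 47484 − 47089 = 395
r = 73 / √(347 × 395) = 73 / 370.2229 ≈ 0.197

0.197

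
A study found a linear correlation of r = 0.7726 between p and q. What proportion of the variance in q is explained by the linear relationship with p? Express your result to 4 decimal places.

0.5969

r² = (0.7726)² = 0.5969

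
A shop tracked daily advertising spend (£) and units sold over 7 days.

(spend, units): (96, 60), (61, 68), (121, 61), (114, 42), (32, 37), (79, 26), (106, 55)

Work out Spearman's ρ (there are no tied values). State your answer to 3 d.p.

0.250

Rank spend: 4, 2, 7, 6, 1, 3, 5
Rank units: 5, 7, 6, 3, 2, 1, 4
d = rank(spend) − rank(units): -1, -5, 1, 3, -1, 2, 1; Σd² = 42
ρ = 1 − 6Σd² / [n(n²−1)] = 1 − 6×42 / (7×48) = 1 − 252/336 ≈ 0.250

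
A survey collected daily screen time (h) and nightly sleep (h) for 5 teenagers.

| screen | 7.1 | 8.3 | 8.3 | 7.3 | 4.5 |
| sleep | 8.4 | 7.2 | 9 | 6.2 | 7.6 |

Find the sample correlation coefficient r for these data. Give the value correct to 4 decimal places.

0.1366

n = 5, Σx = 35.5, Σy = 38.4, Σx² = 261.73, Σy² = 299.6, Σxy = 273.56
nΣxy − ΣxΣy = 1367.8 − 1363.2 = 4.6
nΣx² − (Σx)² = 1308.65 − 1260.25 = 48.4; nΣy² − (Σy)² = 1498 − 1474.56 = 23.44
r = 4.6 / √(48.4 × 23.44) = 4.6 / 33.6823 ≈ 0.1366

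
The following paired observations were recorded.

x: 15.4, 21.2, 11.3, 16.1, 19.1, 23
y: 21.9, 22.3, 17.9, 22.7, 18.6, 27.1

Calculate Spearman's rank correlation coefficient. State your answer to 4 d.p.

Rank x: 2, 5, 1, 3, 4, 6
Rank y: 3, 4, 1, 5, 2, 6
d = rank(x) − rank(y): -1, 1, 0, -2, 2, 0; Σd² = 10
ρ = 1 − 6Σd² / [n(n²−1)] = 1 − 6×10 / (6×35) = 1 − 60/210 ≈ 0.7143

0.7143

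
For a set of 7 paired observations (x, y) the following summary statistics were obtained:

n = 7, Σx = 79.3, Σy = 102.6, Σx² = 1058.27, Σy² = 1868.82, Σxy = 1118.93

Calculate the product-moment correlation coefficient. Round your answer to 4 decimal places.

-0.1796

r = (nΣxy − ΣxΣy) / √[(nΣx² − (Σx)²)(nΣy² − (Σy)²)]
Numerator: 7×1118.93 − 79.3×102.6 = -303.67
Denominator: √[(7407.89 − 6288.49)(13081.74 − 10526.76)] = √[1119.4 × 2554.98] = 1691.1666
r = -303.67 / 1691.1666 ≈ -0.1796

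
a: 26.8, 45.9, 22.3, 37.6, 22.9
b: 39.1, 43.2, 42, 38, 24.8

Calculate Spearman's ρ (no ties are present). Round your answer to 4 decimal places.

Rank a: 3, 5, 1, 4, 2
Rank b: 3, 5, 4, 2, 1
d = rank(a) − rank(b): 0, 0, -3, 2, 1; Σd² = 14
ρ = 1 − 6Σd² / [n(n²−1)] = 1 − 6×14 / (5×24) = 1 − 84/120 ≈ 0.3000

0.3000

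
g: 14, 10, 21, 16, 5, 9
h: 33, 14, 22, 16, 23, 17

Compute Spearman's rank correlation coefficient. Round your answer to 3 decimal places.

-0.086

Rank g: 4, 3, 6, 5, 1, 2
Rank h: 6, 1, 4, 2, 5, 3
d = rank(g) − rank(h): -2, 2, 2, 3, -4, -1; Σd² = 38
ρ = 1 − 6Σd² / [n(n²−1)] = 1 − 6×38 / (6×35) = 1 − 228/210 ≈ -0.086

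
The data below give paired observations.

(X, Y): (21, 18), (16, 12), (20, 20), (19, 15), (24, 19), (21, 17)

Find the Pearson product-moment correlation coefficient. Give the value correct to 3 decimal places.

n = 6, ΣX = 121, ΣY = 101, ΣX² = 2475, ΣY² = 1743, ΣXY = 2068
nΣXY − ΣXΣY = 12408 − 12221 = 187
nΣX² − (ΣX)² = 14850 − 14641 = 209; nΣY² − (ΣY)² = 10458 − 10201 = 257
r = 187 / √(209 × 257) = 187 / 231.7607 ≈ 0.807

0.807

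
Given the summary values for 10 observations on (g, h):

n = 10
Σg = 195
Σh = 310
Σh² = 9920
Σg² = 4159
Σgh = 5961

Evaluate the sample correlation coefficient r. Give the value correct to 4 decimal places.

r = (nΣgh − ΣgΣh) / √[(nΣg² − (Σg)²)(nΣh² − (Σh)²)]
Numerator: 10×5961 − 195×310 = -840
Denominator: √[(41590 − 38025)(99200 − 96100)] = √[3565 × 3100] = 3324.3796
r = -840 / 3324.3796 ≈ -0.2527

-0.2527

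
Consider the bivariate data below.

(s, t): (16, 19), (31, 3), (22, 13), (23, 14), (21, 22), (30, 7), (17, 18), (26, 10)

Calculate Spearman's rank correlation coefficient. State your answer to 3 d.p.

Rank s: 1, 8, 4, 5, 3, 7, 2, 6
Rank t: 7, 1, 4, 5, 8, 2, 6, 3
d = rank(s) − rank(t): -6, 7, 0, 0, -5, 5, -4, 3; Σd² = 160
ρ = 1 − 6Σd² / [n(n²−1)] = 1 − 6×160 / (8×63) = 1 − 960/504 ≈ -0.905

-0.905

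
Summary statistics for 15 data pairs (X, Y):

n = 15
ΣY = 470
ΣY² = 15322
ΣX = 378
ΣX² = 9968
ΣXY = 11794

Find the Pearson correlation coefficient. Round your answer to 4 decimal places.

r = (nΣXY − ΣXΣY) / √[(nΣX² − (ΣX)²)(nΣY² − (ΣY)²)]
Numerator: 15×11794 − 378×470 = -750
Denominator: √[(149520 − 142884)(229830 − 220900)] = √[6636 × 8930] = 7698.0179
r = -750 / 7698.0179 ≈ -0.0974

-0.0974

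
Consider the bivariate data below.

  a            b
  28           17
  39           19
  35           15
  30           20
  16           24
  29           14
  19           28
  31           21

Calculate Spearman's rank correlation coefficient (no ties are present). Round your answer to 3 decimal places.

-0.452

Rank a: 3, 8, 7, 5, 1, 4, 2, 6
Rank b: 3, 4, 2, 5, 7, 1, 8, 6
d = rank(a) − rank(b): 0, 4, 5, 0, -6, 3, -6, 0; Σd² = 122
ρ = 1 − 6Σd² / [n(n²−1)] = 1 − 6×122 / (8×63) = 1 − 732/504 ≈ -0.452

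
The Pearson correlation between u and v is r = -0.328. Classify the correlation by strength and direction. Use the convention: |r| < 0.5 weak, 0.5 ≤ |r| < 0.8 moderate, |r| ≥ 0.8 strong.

weak negative

r = -0.328 < 0 so the relationship is negative.
|r| = 0.328, which falls in the weak range.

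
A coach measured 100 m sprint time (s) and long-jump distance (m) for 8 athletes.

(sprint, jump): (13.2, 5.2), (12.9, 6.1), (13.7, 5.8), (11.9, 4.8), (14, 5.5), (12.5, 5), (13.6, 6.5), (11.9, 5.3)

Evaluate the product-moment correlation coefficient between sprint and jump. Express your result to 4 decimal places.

n = 8, Σx = 103.7, Σy = 44.2, Σx² = 1348.77, Σy² = 246.52, Σxy = 574.88
nΣxy − ΣxΣy = 4599.04 − 4583.54 = 15.5
nΣx² − (Σx)² = 10790.16 − 10753.69 = 36.47; nΣy² − (Σy)² = 1972.16 − 1953.64 = 18.52
r = 15.5 / √(36.47 × 18.52) = 15.5 / 25.9889 ≈ 0.5964

0.5964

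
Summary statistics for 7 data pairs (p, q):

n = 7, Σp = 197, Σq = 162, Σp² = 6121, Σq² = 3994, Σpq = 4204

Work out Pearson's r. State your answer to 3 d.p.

r = (nΣpq − ΣpΣq) / √[(nΣp² − (Σp)²)(nΣq² − (Σq)²)]
Numerator: 7×4204 − 197×162 = -2486
Denominator: √[(42847 − 38809)(27958 − 26244)] = √[4038 × 1714] = 2630.8044
r = -2486 / 2630.8044 ≈ -0.945

-0.945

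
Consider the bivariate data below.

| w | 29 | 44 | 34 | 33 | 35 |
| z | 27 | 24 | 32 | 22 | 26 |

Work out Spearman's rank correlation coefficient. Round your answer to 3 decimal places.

Rank w: 1, 5, 3, 2, 4
Rank z: 4, 2, 5, 1, 3
d = rank(w) − rank(z): -3, 3, -2, 1, 1; Σd² = 24
ρ = 1 − 6Σd² / [n(n²−1)] = 1 − 6×24 / (5×24) = 1 − 144/120 ≈ -0.200

-0.200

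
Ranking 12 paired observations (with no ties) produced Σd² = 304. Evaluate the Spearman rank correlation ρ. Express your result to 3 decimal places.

-0.063

ρ = 1 − 6Σd² / [n(n²−1)] = 1 − 6×304 / (12×143)
  = 1 − 1824/1716 = 1 − 1.0629 ≈ -0.063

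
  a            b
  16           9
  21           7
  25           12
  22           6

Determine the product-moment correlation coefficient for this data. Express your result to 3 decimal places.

n = 4, Σa = 84, Σb = 34, Σa² = 1806, Σb² = 310, Σab = 723
nΣab − ΣaΣb = 2892 − 2856 = 36
nΣa² − (Σa)² = 7224 − 7056 = 168; nΣb² − (Σb)² = 1240 − 1156 = 84
r = 36 / √(168 × 84) = 36 / 118.7939 ≈ 0.303

0.303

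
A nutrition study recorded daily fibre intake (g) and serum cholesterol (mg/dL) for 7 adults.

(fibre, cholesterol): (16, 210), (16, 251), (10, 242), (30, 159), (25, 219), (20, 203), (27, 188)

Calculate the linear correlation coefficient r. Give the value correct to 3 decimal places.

-0.823

n = 7, Σx = 144, Σy = 1472, Σx² = 3266, Σy² = 315460, Σxy = 29177
nΣxy − ΣxΣy = 204239 − 211968 = -7729
nΣx² − (Σx)² = 22862 − 20736 = 2126; nΣy² − (Σy)² = 2208220 − 2166784 = 41436
r = -7729 / √(2126 × 41436) = -7729 / 9385.7837 ≈ -0.823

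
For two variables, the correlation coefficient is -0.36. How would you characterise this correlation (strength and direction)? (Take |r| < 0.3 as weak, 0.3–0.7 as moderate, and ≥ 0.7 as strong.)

r = -0.36 < 0 so the relationship is negative.
|r| = 0.36, which falls in the moderate range.

moderate negative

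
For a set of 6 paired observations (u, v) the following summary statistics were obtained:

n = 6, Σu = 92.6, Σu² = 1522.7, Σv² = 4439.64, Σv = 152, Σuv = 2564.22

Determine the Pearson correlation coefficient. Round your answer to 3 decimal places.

r = (nΣuv − ΣuΣv) / √[(nΣu² − (Σu)²)(nΣv² − (Σv)²)]
Numerator: 6×2564.22 − 92.6×152 = 1310.12
Denominator: √[(9136.2 − 8574.76)(26637.84 − 23104)] = √[561.44 × 3533.84] = 1408.5592
r = 1310.12 / 1408.5592 ≈ 0.930

0.930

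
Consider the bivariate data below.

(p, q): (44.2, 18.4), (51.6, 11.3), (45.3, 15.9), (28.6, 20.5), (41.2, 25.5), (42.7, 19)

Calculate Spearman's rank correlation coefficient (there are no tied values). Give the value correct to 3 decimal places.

Rank p: 4, 6, 5, 1, 2, 3
Rank q: 3, 1, 2, 5, 6, 4
d = rank(p) − rank(q): 1, 5, 3, -4, -4, -1; Σd² = 68
ρ = 1 − 6Σd² / [n(n²−1)] = 1 − 6×68 / (6×35) = 1 − 408/210 ≈ -0.943

-0.943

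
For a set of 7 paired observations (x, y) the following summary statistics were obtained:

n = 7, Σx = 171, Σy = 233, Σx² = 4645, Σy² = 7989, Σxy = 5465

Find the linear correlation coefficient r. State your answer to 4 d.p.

r = (nΣxy − ΣxΣy) / √[(nΣx² − (Σx)²)(nΣy² − (Σy)²)]
Numerator: 7×5465 − 171×233 = -1588
Denominator: √[(32515 − 29241)(55923 − 54289)] = √[3274 × 1634] = 2312.9453
r = -1588 / 2312.9453 ≈ -0.6866

-0.6866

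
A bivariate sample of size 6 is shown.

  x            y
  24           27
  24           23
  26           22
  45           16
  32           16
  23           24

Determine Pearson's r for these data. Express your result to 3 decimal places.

-0.825

n = 6, Σx = 174, Σy = 128, Σx² = 5406, Σy² = 2830, Σxy = 3556
nΣxy − ΣxΣy = 21336 − 22272 = -936
nΣx² − (Σx)² = 32436 − 30276 = 2160; nΣy² − (Σy)² = 16980 − 16384 = 596
r = -936 / √(2160 × 596) = -936 / 1134.6189 ≈ -0.825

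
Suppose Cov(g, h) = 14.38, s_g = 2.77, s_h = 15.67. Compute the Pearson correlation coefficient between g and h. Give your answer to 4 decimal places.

0.3313

r = Cov(g,h) / (s_g · s_h) = 14.38 / (2.77 × 15.67)
  = 14.38 / 43.4059 ≈ 0.3313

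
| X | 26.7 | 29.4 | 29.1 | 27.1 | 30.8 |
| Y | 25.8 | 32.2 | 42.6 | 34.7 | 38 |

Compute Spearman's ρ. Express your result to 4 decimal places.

0.5000

Rank X: 1, 4, 3, 2, 5
Rank Y: 1, 2, 5, 3, 4
d = rank(X) − rank(Y): 0, 2, -2, -1, 1; Σd² = 10
ρ = 1 − 6Σd² / [n(n²−1)] = 1 − 6×10 / (5×24) = 1 − 60/120 ≈ 0.5000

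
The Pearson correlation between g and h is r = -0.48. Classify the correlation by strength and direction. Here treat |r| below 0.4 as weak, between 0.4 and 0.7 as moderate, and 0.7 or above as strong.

moderate negative

r = -0.48 < 0 so the relationship is negative.
|r| = 0.48, which falls in the moderate range.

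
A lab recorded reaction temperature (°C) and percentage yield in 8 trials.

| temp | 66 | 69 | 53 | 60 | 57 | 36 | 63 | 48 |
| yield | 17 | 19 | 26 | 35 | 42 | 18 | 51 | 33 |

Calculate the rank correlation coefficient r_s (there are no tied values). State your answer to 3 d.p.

-0.024

Rank temp: 7, 8, 3, 5, 4, 1, 6, 2
Rank yield: 1, 3, 4, 6, 7, 2, 8, 5
d = rank(temp) − rank(yield): 6, 5, -1, -1, -3, -1, -2, -3; Σd² = 86
ρ = 1 − 6Σd² / [n(n²−1)] = 1 − 6×86 / (8×63) = 1 − 516/504 ≈ -0.024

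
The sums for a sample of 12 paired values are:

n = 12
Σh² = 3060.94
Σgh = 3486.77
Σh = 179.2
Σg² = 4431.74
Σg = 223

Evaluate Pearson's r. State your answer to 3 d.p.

0.471

r = (nΣgh − ΣgΣh) / √[(nΣg² − (Σg)²)(nΣh² − (Σh)²)]
Numerator: 12×3486.77 − 223×179.2 = 1879.64
Denominator: √[(53180.88 − 49729)(36731.28 − 32112.64)] = √[3451.88 × 4618.64] = 3992.8675
r = 1879.64 / 3992.8675 ≈ 0.471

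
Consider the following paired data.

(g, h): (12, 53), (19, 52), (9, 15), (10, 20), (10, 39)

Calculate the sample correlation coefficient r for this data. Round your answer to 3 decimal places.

n = 5, Σg = 60, Σh = 179, Σg² = 786, Σh² = 7659, Σgh = 2349
nΣgh − ΣgΣh = 11745 − 10740 = 1005
nΣg² − (Σg)² = 3930 − 3600 = 330; nΣh² − (Σh)² = 38295 − 32041 = 6254
r = 1005 / √(330 × 6254) = 1005 / 1436.6002 ≈ 0.700

0.700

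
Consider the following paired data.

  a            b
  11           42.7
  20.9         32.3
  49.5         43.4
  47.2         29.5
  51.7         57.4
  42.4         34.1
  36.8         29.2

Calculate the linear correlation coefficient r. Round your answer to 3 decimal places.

n = 7, Σa = 259.5, Σb = 268.6, Σa² = 11060.79, Σb² = 10930.6, Σab = 10173.45
nΣab − ΣaΣb = 71214.15 − 69701.7 = 1512.45
nΣa² − (Σa)² = 77425.53 − 67340.25 = 10085.28; nΣb² − (Σb)² = 76514.2 − 72145.96 = 4368.24
r = 1512.45 / √(10085.28 × 4368.24) = 1512.45 / 6637.3883 ≈ 0.228

0.228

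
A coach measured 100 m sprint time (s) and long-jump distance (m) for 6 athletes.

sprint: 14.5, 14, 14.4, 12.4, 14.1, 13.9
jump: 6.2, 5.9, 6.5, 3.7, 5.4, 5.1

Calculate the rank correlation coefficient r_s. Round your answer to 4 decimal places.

0.8857

Rank sprint: 6, 3, 5, 1, 4, 2
Rank jump: 5, 4, 6, 1, 3, 2
d = rank(sprint) − rank(jump): 1, -1, -1, 0, 1, 0; Σd² = 4
ρ = 1 − 6Σd² / [n(n²−1)] = 1 − 6×4 / (6×35) = 1 − 24/210 ≈ 0.8857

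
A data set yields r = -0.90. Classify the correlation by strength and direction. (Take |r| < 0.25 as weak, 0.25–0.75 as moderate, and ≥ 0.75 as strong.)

r = -0.90 < 0 so the relationship is negative.
|r| = 0.90, which falls in the strong range.

strong negative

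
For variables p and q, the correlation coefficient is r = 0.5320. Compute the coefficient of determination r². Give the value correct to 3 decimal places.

r² = (0.5320)² = 0.283

0.283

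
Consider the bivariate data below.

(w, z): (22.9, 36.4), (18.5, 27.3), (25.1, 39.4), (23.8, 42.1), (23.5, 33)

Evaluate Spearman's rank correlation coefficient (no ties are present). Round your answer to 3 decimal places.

0.800

Rank w: 2, 1, 5, 4, 3
Rank z: 3, 1, 4, 5, 2
d = rank(w) − rank(z): -1, 0, 1, -1, 1; Σd² = 4
ρ = 1 − 6Σd² / [n(n²−1)] = 1 − 6×4 / (5×24) = 1 − 24/120 ≈ 0.800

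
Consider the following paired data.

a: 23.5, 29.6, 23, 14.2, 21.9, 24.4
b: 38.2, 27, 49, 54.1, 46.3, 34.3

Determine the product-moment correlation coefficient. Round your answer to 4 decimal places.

n = 6, Σa = 136.6, Σb = 248.9, Σa² = 3234.02, Σb² = 10836.23, Σab = 5443.01
nΣab − ΣaΣb = 32658.06 − 33999.74 = -1341.68
nΣa² − (Σa)² = 19404.12 − 18659.56 = 744.56; nΣb² − (Σb)² = 65017.38 − 61951.21 = 3066.17
r = -1341.68 / √(744.56 × 3066.17) = -1341.68 / 1510.9426 ≈ -0.8880

-0.8880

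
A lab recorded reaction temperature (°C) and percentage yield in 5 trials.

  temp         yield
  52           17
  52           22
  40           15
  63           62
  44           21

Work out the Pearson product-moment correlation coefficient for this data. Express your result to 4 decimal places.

n = 5, Σx = 251, Σy = 137, Σx² = 12913, Σy² = 5283, Σxy = 7458
nΣxy − ΣxΣy = 37290 − 34387 = 2903
nΣx² − (Σx)² = 64565 − 63001 = 1564; nΣy² − (Σy)² = 26415 − 18769 = 7646
r = 2903 / √(1564 × 7646) = 2903 / 3458.0839 ≈ 0.8395

0.8395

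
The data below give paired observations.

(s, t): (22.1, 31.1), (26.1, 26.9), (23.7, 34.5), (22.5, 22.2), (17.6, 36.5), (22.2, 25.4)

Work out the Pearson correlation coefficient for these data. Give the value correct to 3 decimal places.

-0.483

n = 6, Σs = 134.2, Σt = 176.6, Σs² = 3040.16, Σt² = 5351.32, Σst = 3912.83
nΣst − ΣsΣt = 23476.98 − 23699.72 = -222.74
nΣs² − (Σs)² = 18240.96 − 18009.64 = 231.32; nΣt² − (Σt)² = 32107.92 − 31187.56 = 920.36
r = -222.74 / √(231.32 × 920.36) = -222.74 / 461.4084 ≈ -0.483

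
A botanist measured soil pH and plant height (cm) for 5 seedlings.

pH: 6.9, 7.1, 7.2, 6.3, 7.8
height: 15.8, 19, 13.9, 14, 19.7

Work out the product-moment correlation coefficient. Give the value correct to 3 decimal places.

0.694

n = 5, Σx = 35.3, Σy = 82.4, Σx² = 250.39, Σy² = 1387.94, Σxy = 585.86
nΣxy − ΣxΣy = 2929.3 − 2908.72 = 20.58
nΣx² − (Σx)² = 1251.95 − 1246.09 = 5.86; nΣy² − (Σy)² = 6939.7 − 6789.76 = 149.94
r = 20.58 / √(5.86 × 149.94) = 20.58 / 29.6420 ≈ 0.694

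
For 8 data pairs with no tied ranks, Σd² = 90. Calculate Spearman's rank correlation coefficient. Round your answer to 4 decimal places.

ρ = 1 − 6Σd² / [n(n²−1)] = 1 − 6×90 / (8×63)
  = 1 − 540/504 = 1 − 1.07143 ≈ -0.0714

-0.0714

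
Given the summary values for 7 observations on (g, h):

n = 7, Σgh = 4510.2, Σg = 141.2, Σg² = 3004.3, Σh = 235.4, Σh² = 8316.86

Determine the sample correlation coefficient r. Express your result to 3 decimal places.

r = (nΣgh − ΣgΣh) / √[(nΣg² − (Σg)²)(nΣh² − (Σh)²)]
Numerator: 7×4510.2 − 141.2×235.4 = -1667.08
Denominator: √[(21030.1 − 19937.44)(58218.02 − 55413.16)] = √[1092.66 × 2804.86] = 1750.6451
r = -1667.08 / 1750.6451 ≈ -0.952

-0.952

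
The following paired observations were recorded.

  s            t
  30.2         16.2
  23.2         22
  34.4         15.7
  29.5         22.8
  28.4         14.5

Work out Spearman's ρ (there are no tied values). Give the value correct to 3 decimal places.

-0.200

Rank s: 4, 1, 5, 3, 2
Rank t: 3, 4, 2, 5, 1
d = rank(s) − rank(t): 1, -3, 3, -2, 1; Σd² = 24
ρ = 1 − 6Σd² / [n(n²−1)] = 1 − 6×24 / (5×24) = 1 − 144/120 ≈ -0.200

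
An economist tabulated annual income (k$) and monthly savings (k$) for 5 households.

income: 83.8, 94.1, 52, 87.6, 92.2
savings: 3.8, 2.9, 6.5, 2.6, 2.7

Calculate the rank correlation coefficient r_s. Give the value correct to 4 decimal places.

Rank income: 2, 5, 1, 3, 4
Rank savings: 4, 3, 5, 1, 2
d = rank(income) − rank(savings): -2, 2, -4, 2, 2; Σd² = 32
ρ = 1 − 6Σd² / [n(n²−1)] = 1 − 6×32 / (5×24) = 1 − 192/120 ≈ -0.6000

-0.6000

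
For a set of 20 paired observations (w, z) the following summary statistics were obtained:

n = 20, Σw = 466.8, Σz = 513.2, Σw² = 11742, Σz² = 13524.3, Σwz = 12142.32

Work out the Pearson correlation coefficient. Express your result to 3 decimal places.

r = (nΣwz − ΣwΣz) / √[(nΣw² − (Σw)²)(nΣz² − (Σz)²)]
Numerator: 20×12142.32 − 466.8×513.2 = 3284.64
Denominator: √[(234840 − 217902.24)(270486 − 263374.24)] = √[16937.76 × 7111.76] = 10975.3034
r = 3284.64 / 10975.3034 ≈ 0.299

0.299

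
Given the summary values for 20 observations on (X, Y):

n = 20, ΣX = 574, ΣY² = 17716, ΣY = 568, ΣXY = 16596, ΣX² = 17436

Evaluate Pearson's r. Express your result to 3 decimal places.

0.238

r = (nΣXY − ΣXΣY) / √[(nΣX² − (ΣX)²)(nΣY² − (ΣY)²)]
Numerator: 20×16596 − 574×568 = 5888
Denominator: √[(348720 − 329476)(354320 − 322624)] = √[19244 × 31696] = 24697.3242
r = 5888 / 24697.3242 ≈ 0.238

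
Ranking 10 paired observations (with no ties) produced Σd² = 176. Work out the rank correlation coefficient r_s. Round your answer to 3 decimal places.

-0.067

ρ = 1 − 6Σd² / [n(n²−1)] = 1 − 6×176 / (10×99)
  = 1 − 1056/990 = 1 − 1.0667 ≈ -0.067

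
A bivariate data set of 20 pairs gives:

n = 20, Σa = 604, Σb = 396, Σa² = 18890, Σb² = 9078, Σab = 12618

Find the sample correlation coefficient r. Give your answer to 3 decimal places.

r = (nΣab − ΣaΣb) / √[(nΣa² − (Σa)²)(nΣb² − (Σb)²)]
Numerator: 20×12618 − 604×396 = 13176
Denominator: √[(377800 − 364816)(181560 − 156816)] = √[12984 × 24744] = 17924.1763
r = 13176 / 17924.1763 ≈ 0.735

0.735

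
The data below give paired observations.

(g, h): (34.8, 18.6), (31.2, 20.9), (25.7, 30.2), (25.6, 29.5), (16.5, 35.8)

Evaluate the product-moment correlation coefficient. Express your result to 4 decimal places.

n = 5, Σg = 133.8, Σh = 135, Σg² = 3772.58, Σh² = 3846.7, Σgh = 3421.4
nΣgh − ΣgΣh = 17107 − 18063 = -956
nΣg² − (Σg)² = 18862.9 − 17902.44 = 960.46; nΣh² − (Σh)² = 19233.5 − 18225 = 1008.5
r = -956 / √(960.46 × 1008.5) = -956 / 984.1869 ≈ -0.9714

-0.9714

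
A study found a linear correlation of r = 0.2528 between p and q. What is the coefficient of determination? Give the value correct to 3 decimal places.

r² = (0.2528)² = 0.064

0.064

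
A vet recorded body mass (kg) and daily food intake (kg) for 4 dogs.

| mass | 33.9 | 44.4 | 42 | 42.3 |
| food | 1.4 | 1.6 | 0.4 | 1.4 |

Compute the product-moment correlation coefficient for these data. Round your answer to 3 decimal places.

n = 4, Σx = 162.6, Σy = 4.8, Σx² = 6673.86, Σy² = 6.64, Σxy = 194.52
nΣxy − ΣxΣy = 778.08 − 780.48 = -2.4
nΣx² − (Σx)² = 26695.44 − 26438.76 = 256.68; nΣy² − (Σy)² = 26.56 − 23.04 = 3.52
r = -2.4 / √(256.68 × 3.52) = -2.4 / 30.0585 ≈ -0.080

-0.080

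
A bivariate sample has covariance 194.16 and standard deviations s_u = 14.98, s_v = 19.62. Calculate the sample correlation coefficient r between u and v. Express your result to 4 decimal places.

0.6606

r = Cov(u,v) / (s_u · s_v) = 194.16 / (14.98 × 19.62)
  = 194.16 / 293.9076 ≈ 0.6606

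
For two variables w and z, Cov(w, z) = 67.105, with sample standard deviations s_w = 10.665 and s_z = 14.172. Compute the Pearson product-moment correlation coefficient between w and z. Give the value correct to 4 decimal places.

r = Cov(w,z) / (s_w · s_z) = 67.105 / (10.665 × 14.172)
  = 67.105 / 151.1444 ≈ 0.4440

0.4440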